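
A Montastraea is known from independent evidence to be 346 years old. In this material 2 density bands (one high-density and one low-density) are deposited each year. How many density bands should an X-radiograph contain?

692 density bands

With 2 density bands per year, 346 years would produce 346 × 2 = 692 density bands.
So 692 density bands should be present.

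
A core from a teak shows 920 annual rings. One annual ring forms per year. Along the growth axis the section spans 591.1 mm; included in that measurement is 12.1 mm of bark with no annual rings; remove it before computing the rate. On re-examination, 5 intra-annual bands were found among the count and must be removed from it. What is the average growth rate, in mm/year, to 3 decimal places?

After corrections the count is 920 − 5 = 915 annual rings.
The growth record spans 591.1 − 12.1 = 579.0 mm.
Extension rate ≈ 579.0 / 915 = 0.633 mm/year.

0.633 mm/year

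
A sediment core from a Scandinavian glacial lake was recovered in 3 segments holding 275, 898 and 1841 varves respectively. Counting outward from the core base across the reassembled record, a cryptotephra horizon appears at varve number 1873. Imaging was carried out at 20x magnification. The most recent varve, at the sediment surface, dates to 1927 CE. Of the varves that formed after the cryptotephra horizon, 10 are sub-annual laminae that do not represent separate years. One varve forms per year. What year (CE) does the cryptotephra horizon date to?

Total varves = 275 + 898 + 1841 = 3014.
The cryptotephra horizon sits at varve 1873 from the core base, so 3014 − 1873 = 1141 varves formed after it.
Excluding 10 false varves: 1141 − 10 = 1131.
The varve at the sediment surface is 1927 CE, so the cryptotephra horizon dates to 1927 − 1131 = 796 CE.

796 CE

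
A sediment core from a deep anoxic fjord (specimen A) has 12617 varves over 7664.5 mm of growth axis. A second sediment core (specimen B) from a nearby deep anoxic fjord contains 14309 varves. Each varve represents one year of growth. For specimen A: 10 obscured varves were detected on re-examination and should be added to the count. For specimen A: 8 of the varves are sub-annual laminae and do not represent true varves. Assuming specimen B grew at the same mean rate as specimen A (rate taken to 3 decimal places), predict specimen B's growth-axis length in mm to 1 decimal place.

8685.6 mm

Specimen A: true varve count = 12617 − 8 + 10 = 12619.
A: Mean rate = 7664.5 mm / 12619 years ≈ 0.607 mm per year.
B's length ≈ 0.607 × 14309 = 8685.6 mm.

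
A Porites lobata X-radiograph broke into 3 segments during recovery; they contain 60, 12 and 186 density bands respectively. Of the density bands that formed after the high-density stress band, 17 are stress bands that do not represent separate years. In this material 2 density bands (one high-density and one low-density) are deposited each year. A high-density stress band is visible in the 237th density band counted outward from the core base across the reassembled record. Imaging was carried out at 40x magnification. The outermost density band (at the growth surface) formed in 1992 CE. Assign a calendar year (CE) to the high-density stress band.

1990 CE

Total density bands = 60 + 12 + 186 = 258.
Between density band 237 and the growth surface there are 258 − 237 = 21 density bands.
21 − 17 false = 4 true density bands after the high-density stress band.
With 2 density bands per year, 4 / 2 = 2 years.
Counting back 2 years from 1992 CE places the high-density stress band in 1992 − 2 = 1990 CE.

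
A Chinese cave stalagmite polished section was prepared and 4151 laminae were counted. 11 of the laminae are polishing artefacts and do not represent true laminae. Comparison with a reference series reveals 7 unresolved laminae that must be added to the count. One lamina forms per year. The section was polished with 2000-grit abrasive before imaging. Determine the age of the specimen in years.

Adjusted count: 4151 − 11 + 7 = 4147 laminae.
With a one-to-one lamina periodicity this is 4147 years.

4147 years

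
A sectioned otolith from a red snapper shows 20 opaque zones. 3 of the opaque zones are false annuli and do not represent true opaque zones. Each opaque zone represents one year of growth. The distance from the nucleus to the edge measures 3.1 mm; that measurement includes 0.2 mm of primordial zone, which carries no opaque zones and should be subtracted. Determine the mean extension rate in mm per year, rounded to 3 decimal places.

0.171 mm per year

True opaque zone count = 20 − 3 = 17.
Net length = 3.1 − 0.2 = 2.9 mm.
Extension rate ≈ 2.9 / 17 = 0.171 mm per year.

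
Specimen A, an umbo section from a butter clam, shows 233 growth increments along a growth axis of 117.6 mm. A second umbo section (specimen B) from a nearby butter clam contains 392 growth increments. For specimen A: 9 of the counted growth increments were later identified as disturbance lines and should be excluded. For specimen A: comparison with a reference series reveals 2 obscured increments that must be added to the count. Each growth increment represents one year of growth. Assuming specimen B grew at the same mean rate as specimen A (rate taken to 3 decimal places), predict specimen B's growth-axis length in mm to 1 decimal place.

203.8 mm

Specimen A: after corrections the count is 233 − 9 + 2 = 226 growth increments.
A: Extension rate ≈ 117.6 / 226 = 0.520 mm per year.
B's length ≈ 0.520 × 392 = 203.8 mm.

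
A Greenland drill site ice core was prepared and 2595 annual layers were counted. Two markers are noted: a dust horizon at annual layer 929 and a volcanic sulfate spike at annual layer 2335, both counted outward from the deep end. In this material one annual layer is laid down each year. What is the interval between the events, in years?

1406 years

Separation: 2335 − 929 = 1406 annual layers.
At one annual layer per year, 1406 years elapsed between them.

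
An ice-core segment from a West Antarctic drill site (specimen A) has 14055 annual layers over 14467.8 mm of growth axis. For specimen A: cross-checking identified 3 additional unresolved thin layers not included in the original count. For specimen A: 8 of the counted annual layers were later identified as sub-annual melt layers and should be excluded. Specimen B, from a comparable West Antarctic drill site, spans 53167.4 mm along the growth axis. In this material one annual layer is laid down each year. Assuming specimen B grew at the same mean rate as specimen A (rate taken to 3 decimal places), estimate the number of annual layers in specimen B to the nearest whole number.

51619 annual layers

Specimen A: after corrections the count is 14055 − 8 + 3 = 14050 annual layers.
A: Extension rate ≈ 14467.8 / 14050 = 1.030 mm/yr.
For B, 53167.4 / 1.030 = 51618.83 years ≈ 51619 annual layers.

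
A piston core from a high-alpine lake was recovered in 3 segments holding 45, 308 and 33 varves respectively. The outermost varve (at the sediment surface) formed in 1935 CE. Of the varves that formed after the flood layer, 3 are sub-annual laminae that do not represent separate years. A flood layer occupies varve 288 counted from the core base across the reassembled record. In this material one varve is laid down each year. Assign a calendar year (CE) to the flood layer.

Total varves = 45 + 308 + 33 = 386.
The flood layer sits at varve 288 from the core base, so 386 − 288 = 98 varves formed after it.
Removing the 3 false varves leaves 98 − 3 = 95 true varves beyond the flood layer.
1935 − 95 = 1840 CE.

1840 CE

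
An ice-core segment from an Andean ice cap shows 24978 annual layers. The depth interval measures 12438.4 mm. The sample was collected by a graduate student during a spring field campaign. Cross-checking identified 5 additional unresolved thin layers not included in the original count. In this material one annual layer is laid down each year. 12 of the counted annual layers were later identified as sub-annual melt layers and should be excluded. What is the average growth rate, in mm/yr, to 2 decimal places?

Correcting the raw count gives 24978 − 12 + 5 = 24971 true annual layers.
Extension rate ≈ 12438.4 / 24971 = 0.50 mm/yr.

0.50 mm/yr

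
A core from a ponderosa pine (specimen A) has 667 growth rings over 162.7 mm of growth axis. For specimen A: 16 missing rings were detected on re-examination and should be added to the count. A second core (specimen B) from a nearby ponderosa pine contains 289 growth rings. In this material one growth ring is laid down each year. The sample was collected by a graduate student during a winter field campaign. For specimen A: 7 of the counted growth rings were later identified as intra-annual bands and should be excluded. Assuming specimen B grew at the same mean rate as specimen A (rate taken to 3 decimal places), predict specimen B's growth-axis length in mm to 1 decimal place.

69.6 mm

Specimen A: correcting the raw count gives 667 − 7 + 16 = 676 true growth rings.
A: Mean rate = 162.7 mm / 676 years ≈ 0.241 mm/year.
For B, 0.241 mm/year × 289 years = 69.6 mm.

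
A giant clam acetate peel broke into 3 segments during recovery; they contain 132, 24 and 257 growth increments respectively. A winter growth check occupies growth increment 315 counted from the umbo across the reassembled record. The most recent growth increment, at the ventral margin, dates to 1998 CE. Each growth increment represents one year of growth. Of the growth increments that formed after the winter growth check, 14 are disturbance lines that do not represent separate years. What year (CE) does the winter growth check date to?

Total growth increments = 132 + 24 + 257 = 413.
413 − 315 = 98 growth increments lie beyond the winter growth check toward the ventral margin.
Removing the 14 false growth increments leaves 98 − 14 = 84 true growth increments beyond the winter growth check.
1998 − 84 = 1914 CE.

1914 CE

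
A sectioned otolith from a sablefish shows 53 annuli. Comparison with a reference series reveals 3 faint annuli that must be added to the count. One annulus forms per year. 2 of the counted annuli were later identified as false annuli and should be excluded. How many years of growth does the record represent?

54 years

Adjusted count: 53 − 2 + 3 = 54 annuli.
With a one-to-one annulus periodicity this is 54 years.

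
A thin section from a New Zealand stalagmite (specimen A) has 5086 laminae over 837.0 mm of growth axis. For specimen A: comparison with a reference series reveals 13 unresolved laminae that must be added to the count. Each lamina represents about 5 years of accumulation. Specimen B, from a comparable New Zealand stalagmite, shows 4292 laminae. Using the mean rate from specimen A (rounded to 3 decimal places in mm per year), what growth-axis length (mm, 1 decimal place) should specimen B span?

Specimen A: true lamina count = 5086 + 13 = 5099.
Specimen A: at 5 years per lamina, 5099 × 5 = 25495 years.
A: Extension rate ≈ 837.0 / 25495 = 0.033 mm per year.
Specimen B: at 5 years per lamina, 4292 × 5 = 21460 years. For B, 0.033 mm/year × 21460 years = 708.2 mm.

708.2 mm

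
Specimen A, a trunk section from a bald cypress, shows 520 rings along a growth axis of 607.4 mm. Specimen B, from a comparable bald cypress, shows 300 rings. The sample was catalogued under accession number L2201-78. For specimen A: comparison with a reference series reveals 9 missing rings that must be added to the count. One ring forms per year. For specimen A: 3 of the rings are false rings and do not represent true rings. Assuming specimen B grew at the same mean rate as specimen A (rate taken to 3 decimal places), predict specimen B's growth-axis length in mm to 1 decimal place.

Specimen A: adjusted count: 520 − 3 + 9 = 526 rings.
A: 607.4 mm over 526 years gives 607.4 / 526 ≈ 1.155 mm/year.
For B, 1.155 mm/year × 300 years = 346.5 mm.

346.5 mm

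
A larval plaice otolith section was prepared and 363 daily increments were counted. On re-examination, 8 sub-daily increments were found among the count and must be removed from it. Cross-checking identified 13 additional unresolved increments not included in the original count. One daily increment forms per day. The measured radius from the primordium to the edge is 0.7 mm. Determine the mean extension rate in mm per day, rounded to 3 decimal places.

Correcting the raw count gives 363 − 8 + 13 = 368 true daily increments.
0.7 mm over 368 days gives 0.7 / 368 ≈ 0.002 mm per day.

0.002 mm per day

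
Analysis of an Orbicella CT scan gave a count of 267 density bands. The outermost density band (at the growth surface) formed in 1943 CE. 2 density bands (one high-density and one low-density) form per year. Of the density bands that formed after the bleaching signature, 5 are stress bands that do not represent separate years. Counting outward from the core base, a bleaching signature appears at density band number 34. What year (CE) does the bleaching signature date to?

1829 CE

The bleaching signature sits at density band 34 from the core base, so 267 − 34 = 233 density bands formed after it.
233 − 5 false = 228 true density bands after the bleaching signature.
Dividing by 2 density bands per year: 228 / 2 = 114 years.
Counting back 114 years from 1943 CE places the bleaching signature in 1943 − 114 = 1829 CE.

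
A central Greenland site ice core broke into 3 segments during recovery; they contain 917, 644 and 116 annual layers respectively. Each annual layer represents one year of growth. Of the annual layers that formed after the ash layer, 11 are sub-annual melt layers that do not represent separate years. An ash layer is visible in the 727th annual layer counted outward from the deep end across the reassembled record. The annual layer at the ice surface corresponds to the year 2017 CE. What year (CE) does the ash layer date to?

Total annual layers = 917 + 644 + 116 = 1677.
Between annual layer 727 and the ice surface there are 1677 − 727 = 950 annual layers.
Excluding 11 false annual layers: 950 − 11 = 939.
2017 − 939 = 1078 CE.

1078 CE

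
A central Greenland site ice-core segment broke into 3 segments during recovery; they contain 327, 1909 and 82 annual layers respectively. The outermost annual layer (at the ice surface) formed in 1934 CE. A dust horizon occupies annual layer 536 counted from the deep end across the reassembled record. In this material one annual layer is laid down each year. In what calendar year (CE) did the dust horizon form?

152 CE

Total annual layers = 327 + 1909 + 82 = 2318.
Between annual layer 536 and the ice surface there are 2318 − 536 = 1782 annual layers.
Counting back 1782 years from 1934 CE places the dust horizon in 1934 − 1782 = 152 CE.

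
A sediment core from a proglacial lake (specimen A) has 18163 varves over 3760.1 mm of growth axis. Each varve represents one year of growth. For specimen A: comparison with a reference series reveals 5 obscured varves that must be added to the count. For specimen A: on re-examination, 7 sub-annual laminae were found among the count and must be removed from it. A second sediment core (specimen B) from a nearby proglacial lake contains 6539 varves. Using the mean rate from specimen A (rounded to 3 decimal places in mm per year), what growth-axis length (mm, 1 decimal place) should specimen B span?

1353.6 mm

Specimen A: true varve count = 18163 − 7 + 5 = 18161.
A: Mean rate = 3760.1 mm / 18161 years ≈ 0.207 mm/yr.
Length of B = 0.207 × 6539 = 1353.6 mm.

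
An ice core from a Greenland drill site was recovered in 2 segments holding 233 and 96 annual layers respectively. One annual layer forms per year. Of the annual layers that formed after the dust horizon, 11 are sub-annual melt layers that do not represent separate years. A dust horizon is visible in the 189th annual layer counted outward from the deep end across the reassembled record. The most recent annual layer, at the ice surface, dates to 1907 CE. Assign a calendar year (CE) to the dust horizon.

1778 CE

Total annual layers = 233 + 96 = 329.
329 − 189 = 140 annual layers lie beyond the dust horizon toward the ice surface.
Excluding 11 false annual layers: 140 − 11 = 129.
1907 − 129 = 1778 CE.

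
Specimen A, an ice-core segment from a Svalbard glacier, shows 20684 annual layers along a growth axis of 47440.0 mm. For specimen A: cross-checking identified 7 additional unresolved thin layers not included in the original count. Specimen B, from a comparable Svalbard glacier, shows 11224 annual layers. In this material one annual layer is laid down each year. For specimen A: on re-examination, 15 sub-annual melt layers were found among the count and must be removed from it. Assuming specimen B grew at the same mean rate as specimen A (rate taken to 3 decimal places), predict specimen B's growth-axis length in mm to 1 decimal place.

Specimen A: after corrections the count is 20684 − 15 + 7 = 20676 annual layers.
A: Mean rate = 47440.0 mm / 20676 years ≈ 2.294 mm per year.
Length of B = 2.294 × 11224 = 25747.9 mm.

25747.9 mm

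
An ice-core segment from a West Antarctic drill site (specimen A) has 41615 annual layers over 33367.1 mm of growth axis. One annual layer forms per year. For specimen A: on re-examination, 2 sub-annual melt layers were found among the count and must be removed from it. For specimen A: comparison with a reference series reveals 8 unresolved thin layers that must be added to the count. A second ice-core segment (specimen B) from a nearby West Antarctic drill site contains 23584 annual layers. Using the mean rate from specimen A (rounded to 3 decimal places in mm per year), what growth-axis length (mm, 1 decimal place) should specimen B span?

Specimen A: after corrections the count is 41615 − 2 + 8 = 41621 annual layers.
A: Mean rate = 33367.1 mm / 41621 years ≈ 0.802 mm/year.
Length of B = 0.802 × 23584 = 18914.4 mm.

18914.4 mm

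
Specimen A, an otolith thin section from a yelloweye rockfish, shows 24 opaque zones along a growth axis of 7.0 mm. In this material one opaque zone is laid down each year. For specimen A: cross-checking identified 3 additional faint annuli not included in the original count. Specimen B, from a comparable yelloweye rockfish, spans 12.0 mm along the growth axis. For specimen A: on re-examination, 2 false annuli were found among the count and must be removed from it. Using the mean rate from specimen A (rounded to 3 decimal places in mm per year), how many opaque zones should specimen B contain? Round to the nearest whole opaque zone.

43 opaque zones

Specimen A: correcting the raw count gives 24 − 2 + 3 = 25 true opaque zones.
A: Mean rate = 7.0 mm / 25 years ≈ 0.280 mm/year.
For B, 12.0 / 0.280 = 42.86 years ≈ 43 opaque zones.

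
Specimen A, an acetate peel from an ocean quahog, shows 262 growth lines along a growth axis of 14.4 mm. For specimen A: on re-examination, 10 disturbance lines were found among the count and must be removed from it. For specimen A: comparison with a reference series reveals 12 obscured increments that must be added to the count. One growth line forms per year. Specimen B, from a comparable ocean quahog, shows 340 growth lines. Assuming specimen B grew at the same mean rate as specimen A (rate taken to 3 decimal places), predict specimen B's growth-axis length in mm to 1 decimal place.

18.7 mm

Specimen A: true growth line count = 262 − 10 + 12 = 264.
A: 14.4 mm over 264 years gives 14.4 / 264 ≈ 0.055 mm/year.
For B, 0.055 mm/year × 340 years = 18.7 mm.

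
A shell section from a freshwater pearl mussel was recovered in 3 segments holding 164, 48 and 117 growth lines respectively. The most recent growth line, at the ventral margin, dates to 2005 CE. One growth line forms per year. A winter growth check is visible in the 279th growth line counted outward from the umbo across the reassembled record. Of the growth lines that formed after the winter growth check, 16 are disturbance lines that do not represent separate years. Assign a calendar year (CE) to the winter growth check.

Total growth lines = 164 + 48 + 117 = 329.
Between growth line 279 and the ventral margin there are 329 − 279 = 50 growth lines.
50 − 16 false = 34 true growth lines after the winter growth check.
2005 − 34 = 1971 CE.

1971 CE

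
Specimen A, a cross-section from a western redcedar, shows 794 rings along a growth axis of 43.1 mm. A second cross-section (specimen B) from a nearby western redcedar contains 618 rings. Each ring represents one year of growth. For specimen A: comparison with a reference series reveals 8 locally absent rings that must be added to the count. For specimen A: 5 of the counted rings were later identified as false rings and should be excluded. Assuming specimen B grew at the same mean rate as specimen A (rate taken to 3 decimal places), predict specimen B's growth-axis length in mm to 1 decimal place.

33.4 mm

Specimen A: correcting the raw count gives 794 − 5 + 8 = 797 true rings.
A: Mean rate = 43.1 mm / 797 years ≈ 0.054 mm per year.
For B, 0.054 mm/year × 618 years = 33.4 mm.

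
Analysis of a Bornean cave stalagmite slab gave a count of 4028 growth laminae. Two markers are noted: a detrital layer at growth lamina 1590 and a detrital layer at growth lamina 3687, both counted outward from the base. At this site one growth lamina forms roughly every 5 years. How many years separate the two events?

10485 yr

3687 − 1590 = 2097 growth laminae lie between the two events.
At 5 years per growth lamina, 2097 × 5 = 10485 years.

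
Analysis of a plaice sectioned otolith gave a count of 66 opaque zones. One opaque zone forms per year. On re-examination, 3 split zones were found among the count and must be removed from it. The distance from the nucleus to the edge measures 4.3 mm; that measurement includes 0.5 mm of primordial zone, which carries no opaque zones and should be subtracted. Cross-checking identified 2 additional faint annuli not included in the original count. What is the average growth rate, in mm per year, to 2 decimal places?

True opaque zone count = 66 − 3 + 2 = 65.
The growth record spans 4.3 − 0.5 = 3.8 mm.
Extension rate ≈ 3.8 / 65 = 0.06 mm per year.

0.06 mm per year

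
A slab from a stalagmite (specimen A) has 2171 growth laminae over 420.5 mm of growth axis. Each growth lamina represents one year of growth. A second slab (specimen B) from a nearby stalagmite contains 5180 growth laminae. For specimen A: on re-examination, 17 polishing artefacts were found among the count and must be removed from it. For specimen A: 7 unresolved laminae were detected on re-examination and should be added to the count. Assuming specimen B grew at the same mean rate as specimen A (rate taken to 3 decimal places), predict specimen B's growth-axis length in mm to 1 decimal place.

Specimen A: true growth lamina count = 2171 − 17 + 7 = 2161.
A: 420.5 mm over 2161 years gives 420.5 / 2161 ≈ 0.195 mm/yr.
For B, 0.195 mm/year × 5180 years = 1010.1 mm.

1010.1 mm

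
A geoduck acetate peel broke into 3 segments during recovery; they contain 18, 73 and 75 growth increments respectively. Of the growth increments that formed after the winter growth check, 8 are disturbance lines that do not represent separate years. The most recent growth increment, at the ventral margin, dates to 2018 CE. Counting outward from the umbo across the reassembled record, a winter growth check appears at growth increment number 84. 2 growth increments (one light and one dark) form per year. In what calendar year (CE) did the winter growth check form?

1981 CE

Total growth increments = 18 + 73 + 75 = 166.
Between growth increment 84 and the ventral margin there are 166 − 84 = 82 growth increments.
Excluding 8 false growth increments: 82 − 8 = 74.
With 2 growth increments per year, 74 / 2 = 37 years.
Counting back 37 years from 2018 CE places the winter growth check in 2018 − 37 = 1981 CE.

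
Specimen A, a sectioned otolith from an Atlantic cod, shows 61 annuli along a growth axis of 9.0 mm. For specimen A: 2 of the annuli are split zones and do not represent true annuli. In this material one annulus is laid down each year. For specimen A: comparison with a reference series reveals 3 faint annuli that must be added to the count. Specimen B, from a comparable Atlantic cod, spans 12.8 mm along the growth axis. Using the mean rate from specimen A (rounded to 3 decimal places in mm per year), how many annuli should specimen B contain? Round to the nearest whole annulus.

88 annuli

Specimen A: true annulus count = 61 − 2 + 3 = 62.
A: 9.0 mm over 62 years gives 9.0 / 62 ≈ 0.145 mm/year.
B spans 12.8 / 0.145 = 88.28 years ≈ 88 annuli.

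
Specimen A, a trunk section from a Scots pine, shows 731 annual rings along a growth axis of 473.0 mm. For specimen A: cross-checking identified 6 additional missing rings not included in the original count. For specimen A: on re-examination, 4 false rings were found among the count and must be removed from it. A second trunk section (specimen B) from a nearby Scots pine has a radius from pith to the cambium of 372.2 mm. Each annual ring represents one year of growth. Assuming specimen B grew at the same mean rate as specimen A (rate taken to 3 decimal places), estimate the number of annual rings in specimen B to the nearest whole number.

577 annual rings

Specimen A: adjusted count: 731 − 4 + 6 = 733 annual rings.
A: Mean rate = 473.0 mm / 733 years ≈ 0.645 mm per year.
For B, 372.2 / 0.645 = 577.05 years ≈ 577 annual rings.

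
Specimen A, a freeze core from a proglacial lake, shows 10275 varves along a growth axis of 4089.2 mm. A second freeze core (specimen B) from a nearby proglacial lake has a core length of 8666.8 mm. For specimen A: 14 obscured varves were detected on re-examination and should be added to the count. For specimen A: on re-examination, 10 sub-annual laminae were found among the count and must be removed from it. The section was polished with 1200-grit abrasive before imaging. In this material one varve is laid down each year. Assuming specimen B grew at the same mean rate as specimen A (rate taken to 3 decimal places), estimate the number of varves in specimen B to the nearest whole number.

Specimen A: adjusted count: 10275 − 10 + 14 = 10279 varves.
A: Extension rate ≈ 4089.2 / 10279 = 0.398 mm per year.
B spans 8666.8 / 0.398 = 21775.88 years ≈ 21776 varves.

21776 varves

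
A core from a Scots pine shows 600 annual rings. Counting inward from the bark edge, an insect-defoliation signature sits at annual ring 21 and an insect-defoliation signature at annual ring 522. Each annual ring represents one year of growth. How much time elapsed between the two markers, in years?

Separation: 522 − 21 = 501 annual rings.
One annual ring per year makes the interval 501 years.

501 yr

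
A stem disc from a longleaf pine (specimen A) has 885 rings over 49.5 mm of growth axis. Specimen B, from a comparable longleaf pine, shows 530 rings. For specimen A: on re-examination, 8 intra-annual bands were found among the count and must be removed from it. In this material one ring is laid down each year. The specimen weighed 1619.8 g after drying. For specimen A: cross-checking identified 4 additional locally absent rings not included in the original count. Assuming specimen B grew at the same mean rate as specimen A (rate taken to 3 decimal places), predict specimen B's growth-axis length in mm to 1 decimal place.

Specimen A: true ring count = 885 − 8 + 4 = 881.
A: Extension rate ≈ 49.5 / 881 = 0.056 mm/year.
B's length ≈ 0.056 × 530 = 29.7 mm.

29.7 mm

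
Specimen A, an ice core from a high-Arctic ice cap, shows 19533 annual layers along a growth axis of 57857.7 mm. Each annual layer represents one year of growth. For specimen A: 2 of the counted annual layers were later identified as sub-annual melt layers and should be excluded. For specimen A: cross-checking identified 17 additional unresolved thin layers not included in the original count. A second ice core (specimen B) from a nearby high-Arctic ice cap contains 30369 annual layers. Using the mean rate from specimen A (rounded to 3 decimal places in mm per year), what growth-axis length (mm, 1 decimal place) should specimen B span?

Specimen A: correcting the raw count gives 19533 − 2 + 17 = 19548 true annual layers.
A: Extension rate ≈ 57857.7 / 19548 = 2.960 mm/yr.
B's length ≈ 2.960 × 30369 = 89892.2 mm.

89892.2 mm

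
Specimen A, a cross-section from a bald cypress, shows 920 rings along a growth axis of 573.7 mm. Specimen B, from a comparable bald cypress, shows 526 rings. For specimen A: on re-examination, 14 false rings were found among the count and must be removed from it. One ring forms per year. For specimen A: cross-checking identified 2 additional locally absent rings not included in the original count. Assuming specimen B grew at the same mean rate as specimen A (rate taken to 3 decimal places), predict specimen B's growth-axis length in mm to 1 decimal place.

332.4 mm

Specimen A: adjusted count: 920 − 14 + 2 = 908 rings.
A: 573.7 mm over 908 years gives 573.7 / 908 ≈ 0.632 mm per year.
For B, 0.632 mm/year × 526 years = 332.4 mm.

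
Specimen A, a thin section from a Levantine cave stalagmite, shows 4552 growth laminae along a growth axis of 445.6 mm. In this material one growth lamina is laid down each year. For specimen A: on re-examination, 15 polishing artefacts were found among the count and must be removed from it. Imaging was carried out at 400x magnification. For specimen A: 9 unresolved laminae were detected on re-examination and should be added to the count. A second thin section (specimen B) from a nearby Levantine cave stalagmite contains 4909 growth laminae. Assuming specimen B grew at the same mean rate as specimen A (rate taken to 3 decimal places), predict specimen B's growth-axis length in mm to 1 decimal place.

481.1 mm

Specimen A: true growth lamina count = 4552 − 15 + 9 = 4546.
A: Mean rate = 445.6 mm / 4546 years ≈ 0.098 mm/year.
For B, 0.098 mm/year × 4909 years = 481.1 mm.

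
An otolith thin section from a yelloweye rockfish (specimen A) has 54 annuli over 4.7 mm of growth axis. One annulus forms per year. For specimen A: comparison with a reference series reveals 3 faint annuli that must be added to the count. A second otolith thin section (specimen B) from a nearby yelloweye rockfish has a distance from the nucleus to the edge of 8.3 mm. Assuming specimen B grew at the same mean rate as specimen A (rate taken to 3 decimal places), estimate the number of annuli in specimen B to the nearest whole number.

Specimen A: true annulus count = 54 + 3 = 57.
A: Mean rate = 4.7 mm / 57 years ≈ 0.082 mm/yr.
B spans 8.3 / 0.082 = 101.22 years ≈ 101 annuli.

101 annuli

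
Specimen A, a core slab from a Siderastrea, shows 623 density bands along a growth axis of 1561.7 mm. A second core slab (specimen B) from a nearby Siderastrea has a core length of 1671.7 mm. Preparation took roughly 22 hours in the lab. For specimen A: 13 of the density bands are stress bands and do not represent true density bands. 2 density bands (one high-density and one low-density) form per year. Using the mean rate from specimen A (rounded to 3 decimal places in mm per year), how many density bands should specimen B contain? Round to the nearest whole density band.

653 density bands

Specimen A: correcting the raw count gives 623 − 13 = 610 true density bands.
Specimen A: dividing by 2 density bands per year: 610 / 2 = 305 years.
A: Mean rate = 1561.7 mm / 305 years ≈ 5.120 mm/yr.
B spans 1671.7 / 5.120 = 326.50 years; at 2 density bands per year that is 326.50 × 2 ≈ 653 density bands.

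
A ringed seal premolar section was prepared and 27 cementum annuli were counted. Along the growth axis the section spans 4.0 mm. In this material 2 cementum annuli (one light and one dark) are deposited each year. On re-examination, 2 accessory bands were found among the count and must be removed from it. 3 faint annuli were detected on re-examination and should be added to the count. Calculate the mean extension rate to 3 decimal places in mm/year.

0.286 mm/year

After corrections the count is 27 − 2 + 3 = 28 cementum annuli.
With 2 cementum annuli per year, 28 / 2 = 14 years.
Extension rate ≈ 4.0 / 14 = 0.286 mm/year.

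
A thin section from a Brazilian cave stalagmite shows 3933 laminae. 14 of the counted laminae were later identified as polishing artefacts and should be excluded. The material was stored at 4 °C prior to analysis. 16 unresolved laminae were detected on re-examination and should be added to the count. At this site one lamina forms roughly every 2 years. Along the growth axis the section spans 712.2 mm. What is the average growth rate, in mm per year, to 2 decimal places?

Correcting the raw count gives 3933 − 14 + 16 = 3935 true laminae.
Multiplying by 2 years per lamina: 3935 × 2 = 7870 years.
712.2 mm over 7870 years gives 712.2 / 7870 ≈ 0.09 mm per year.

0.09 mm per year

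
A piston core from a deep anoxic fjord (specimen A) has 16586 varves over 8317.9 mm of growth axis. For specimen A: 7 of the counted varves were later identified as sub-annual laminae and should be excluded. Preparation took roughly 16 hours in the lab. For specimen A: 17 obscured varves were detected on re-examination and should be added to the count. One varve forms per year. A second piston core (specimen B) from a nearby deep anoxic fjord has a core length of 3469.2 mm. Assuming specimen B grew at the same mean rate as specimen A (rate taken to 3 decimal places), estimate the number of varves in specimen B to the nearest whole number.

Specimen A: adjusted count: 16586 − 7 + 17 = 16596 varves.
A: Extension rate ≈ 8317.9 / 16596 = 0.501 mm per year.
B spans 3469.2 / 0.501 = 6924.55 years ≈ 6925 varves.

6925 varves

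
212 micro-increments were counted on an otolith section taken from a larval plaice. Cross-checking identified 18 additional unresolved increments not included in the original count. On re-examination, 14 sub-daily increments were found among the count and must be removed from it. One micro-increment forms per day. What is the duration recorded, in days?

After corrections the count is 212 − 14 + 18 = 216 micro-increments.
One micro-increment per day makes the duration 216 days.

216 days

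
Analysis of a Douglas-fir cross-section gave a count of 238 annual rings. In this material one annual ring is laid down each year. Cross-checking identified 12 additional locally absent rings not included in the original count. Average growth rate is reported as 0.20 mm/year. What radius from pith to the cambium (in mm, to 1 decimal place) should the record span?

After corrections the count is 238 + 12 = 250 annual rings.
Predicted length = 0.20 mm/year × 250 years = 50.0 mm.

50.0 mm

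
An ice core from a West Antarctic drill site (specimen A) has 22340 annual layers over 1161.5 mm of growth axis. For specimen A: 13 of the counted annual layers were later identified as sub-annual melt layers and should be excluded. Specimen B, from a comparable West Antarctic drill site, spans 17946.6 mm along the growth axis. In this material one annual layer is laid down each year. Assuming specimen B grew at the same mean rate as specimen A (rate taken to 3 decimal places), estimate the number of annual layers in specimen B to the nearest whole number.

345127 annual layers

Specimen A: adjusted count: 22340 − 13 = 22327 annual layers.
A: Mean rate = 1161.5 mm / 22327 years ≈ 0.052 mm per year.
Specimen B: 17946.6 mm / 0.052 mm per year = 345126.92 years ≈ 345127 annual layers.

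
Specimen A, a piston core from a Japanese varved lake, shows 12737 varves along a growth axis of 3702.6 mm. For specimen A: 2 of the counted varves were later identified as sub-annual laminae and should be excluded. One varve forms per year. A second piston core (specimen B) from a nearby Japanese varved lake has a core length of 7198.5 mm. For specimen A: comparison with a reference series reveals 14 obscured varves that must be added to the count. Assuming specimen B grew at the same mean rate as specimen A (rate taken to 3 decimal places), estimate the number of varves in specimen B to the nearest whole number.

24822 varves

Specimen A: adjusted count: 12737 − 2 + 14 = 12749 varves.
A: Extension rate ≈ 3702.6 / 12749 = 0.290 mm/year.
For B, 7198.5 / 0.290 = 24822.41 years ≈ 24822 varves.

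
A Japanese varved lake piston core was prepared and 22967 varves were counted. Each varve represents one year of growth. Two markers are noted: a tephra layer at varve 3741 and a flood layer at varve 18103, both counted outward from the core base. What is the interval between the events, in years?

14362 yr

Separation: 18103 − 3741 = 14362 varves.
At one varve per year, 14362 years elapsed between them.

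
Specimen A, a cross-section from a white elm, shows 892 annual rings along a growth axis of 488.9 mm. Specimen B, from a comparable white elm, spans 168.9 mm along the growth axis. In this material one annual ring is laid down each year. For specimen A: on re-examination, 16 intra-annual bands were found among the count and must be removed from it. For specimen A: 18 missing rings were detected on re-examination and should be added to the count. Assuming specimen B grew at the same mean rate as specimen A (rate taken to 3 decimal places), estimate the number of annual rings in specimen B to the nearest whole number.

Specimen A: correcting the raw count gives 892 − 16 + 18 = 894 true annual rings.
A: Extension rate ≈ 488.9 / 894 = 0.547 mm/yr.
B spans 168.9 / 0.547 = 308.78 years ≈ 309 annual rings.

309 annual rings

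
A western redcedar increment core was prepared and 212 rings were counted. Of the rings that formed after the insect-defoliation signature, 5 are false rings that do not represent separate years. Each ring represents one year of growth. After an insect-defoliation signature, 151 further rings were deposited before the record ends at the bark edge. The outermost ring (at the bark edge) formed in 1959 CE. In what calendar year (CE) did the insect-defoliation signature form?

1813 CE

151 rings formed after the insect-defoliation signature.
Excluding 5 false rings: 151 − 5 = 146.
1959 − 146 = 1813 CE.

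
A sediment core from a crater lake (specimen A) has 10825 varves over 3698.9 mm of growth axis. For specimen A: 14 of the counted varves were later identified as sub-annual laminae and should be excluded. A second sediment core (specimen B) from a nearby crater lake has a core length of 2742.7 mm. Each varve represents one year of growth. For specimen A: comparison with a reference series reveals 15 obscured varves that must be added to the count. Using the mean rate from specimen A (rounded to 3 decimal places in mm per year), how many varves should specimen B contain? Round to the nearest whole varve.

Specimen A: adjusted count: 10825 − 14 + 15 = 10826 varves.
A: 3698.9 mm over 10826 years gives 3698.9 / 10826 ≈ 0.342 mm/yr.
For B, 2742.7 / 0.342 = 8019.59 years ≈ 8020 varves.

8020 varves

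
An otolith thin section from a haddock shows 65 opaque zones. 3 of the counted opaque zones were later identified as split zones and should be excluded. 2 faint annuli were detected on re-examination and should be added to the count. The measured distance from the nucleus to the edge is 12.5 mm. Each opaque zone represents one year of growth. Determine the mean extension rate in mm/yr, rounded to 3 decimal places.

Correcting the raw count gives 65 − 3 + 2 = 64 true opaque zones.
Extension rate ≈ 12.5 / 64 = 0.195 mm/yr.

0.195 mm/yr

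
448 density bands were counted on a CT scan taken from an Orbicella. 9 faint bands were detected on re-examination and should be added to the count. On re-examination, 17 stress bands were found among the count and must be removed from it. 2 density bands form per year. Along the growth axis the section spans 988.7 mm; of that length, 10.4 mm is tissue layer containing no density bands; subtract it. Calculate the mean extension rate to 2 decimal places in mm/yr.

Adjusted count: 448 − 17 + 9 = 440 density bands.
Dividing by 2 density bands per year: 440 / 2 = 220 years.
The growth record spans 988.7 − 10.4 = 978.3 mm.
978.3 mm over 220 years gives 978.3 / 220 ≈ 4.45 mm/yr.

4.45 mm/yr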